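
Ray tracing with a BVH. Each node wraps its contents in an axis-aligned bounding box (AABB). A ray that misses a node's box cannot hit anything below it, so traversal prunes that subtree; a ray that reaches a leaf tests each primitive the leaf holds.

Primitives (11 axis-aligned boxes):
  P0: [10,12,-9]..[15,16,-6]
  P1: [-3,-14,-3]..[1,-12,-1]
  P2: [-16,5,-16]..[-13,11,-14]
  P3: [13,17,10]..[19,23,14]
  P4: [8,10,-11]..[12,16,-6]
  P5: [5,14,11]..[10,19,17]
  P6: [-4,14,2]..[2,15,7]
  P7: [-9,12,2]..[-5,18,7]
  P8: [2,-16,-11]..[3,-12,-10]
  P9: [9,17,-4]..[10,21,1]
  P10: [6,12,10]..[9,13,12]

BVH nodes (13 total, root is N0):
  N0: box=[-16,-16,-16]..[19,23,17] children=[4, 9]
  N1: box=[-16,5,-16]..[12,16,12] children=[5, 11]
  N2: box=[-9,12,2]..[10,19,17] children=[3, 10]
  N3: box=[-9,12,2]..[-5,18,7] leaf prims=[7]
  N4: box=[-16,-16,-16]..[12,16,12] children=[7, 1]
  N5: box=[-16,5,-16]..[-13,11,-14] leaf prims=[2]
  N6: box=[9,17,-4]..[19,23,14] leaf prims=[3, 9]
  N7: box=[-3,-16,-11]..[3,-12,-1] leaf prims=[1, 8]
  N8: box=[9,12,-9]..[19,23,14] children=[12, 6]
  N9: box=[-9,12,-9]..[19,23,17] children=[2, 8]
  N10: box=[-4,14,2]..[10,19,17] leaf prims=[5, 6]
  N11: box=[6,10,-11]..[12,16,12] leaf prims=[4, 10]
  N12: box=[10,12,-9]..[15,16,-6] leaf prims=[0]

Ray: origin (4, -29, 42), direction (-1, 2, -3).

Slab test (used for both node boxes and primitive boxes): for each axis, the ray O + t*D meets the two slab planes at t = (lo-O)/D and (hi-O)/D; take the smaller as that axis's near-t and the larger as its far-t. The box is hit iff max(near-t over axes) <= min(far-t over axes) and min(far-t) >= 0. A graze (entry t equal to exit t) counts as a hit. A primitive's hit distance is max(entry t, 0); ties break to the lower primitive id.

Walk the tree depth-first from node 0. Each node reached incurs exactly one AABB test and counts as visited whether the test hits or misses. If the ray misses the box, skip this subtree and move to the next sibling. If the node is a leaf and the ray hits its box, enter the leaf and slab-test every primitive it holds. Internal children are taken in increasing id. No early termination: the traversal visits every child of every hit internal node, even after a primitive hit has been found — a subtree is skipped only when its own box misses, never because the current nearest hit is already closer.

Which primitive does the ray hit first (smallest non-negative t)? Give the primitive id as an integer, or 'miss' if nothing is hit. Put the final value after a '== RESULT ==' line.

Trace the traversal:
N0 x:[-15,20] y:[13/2,26] z:[25/3,58/3] -> hit [25/3,58/3], descend [4, 9]
  N4 x:[-8,20] y:[13/2,45/2] z:[10,58/3] -> hit [10,58/3], descend [1, 7]
    N1 x:[-8,20] y:[17,45/2] z:[10,58/3] -> hit [17,58/3], descend [5, 11]
      N5 x:[17,20] y:[17,20] z:[56/3,58/3] -> hit [56/3,58/3] leaf, test {P2@t=56/3}
      N11 x:[-8,-2] y:[39/2,45/2] z:[10,53/3] -> miss, prune
    N7 x:[1,7] y:[13/2,17/2] z:[43/3,53/3] -> miss, prune
  N9 x:[-15,13] y:[41/2,26] z:[25/3,17] -> miss, prune

Summary -> nodes [0, 4, 1, 5, 11, 7, 9]; box-tests=7; leaf-entries=1; first=P2

== RESULT ==
2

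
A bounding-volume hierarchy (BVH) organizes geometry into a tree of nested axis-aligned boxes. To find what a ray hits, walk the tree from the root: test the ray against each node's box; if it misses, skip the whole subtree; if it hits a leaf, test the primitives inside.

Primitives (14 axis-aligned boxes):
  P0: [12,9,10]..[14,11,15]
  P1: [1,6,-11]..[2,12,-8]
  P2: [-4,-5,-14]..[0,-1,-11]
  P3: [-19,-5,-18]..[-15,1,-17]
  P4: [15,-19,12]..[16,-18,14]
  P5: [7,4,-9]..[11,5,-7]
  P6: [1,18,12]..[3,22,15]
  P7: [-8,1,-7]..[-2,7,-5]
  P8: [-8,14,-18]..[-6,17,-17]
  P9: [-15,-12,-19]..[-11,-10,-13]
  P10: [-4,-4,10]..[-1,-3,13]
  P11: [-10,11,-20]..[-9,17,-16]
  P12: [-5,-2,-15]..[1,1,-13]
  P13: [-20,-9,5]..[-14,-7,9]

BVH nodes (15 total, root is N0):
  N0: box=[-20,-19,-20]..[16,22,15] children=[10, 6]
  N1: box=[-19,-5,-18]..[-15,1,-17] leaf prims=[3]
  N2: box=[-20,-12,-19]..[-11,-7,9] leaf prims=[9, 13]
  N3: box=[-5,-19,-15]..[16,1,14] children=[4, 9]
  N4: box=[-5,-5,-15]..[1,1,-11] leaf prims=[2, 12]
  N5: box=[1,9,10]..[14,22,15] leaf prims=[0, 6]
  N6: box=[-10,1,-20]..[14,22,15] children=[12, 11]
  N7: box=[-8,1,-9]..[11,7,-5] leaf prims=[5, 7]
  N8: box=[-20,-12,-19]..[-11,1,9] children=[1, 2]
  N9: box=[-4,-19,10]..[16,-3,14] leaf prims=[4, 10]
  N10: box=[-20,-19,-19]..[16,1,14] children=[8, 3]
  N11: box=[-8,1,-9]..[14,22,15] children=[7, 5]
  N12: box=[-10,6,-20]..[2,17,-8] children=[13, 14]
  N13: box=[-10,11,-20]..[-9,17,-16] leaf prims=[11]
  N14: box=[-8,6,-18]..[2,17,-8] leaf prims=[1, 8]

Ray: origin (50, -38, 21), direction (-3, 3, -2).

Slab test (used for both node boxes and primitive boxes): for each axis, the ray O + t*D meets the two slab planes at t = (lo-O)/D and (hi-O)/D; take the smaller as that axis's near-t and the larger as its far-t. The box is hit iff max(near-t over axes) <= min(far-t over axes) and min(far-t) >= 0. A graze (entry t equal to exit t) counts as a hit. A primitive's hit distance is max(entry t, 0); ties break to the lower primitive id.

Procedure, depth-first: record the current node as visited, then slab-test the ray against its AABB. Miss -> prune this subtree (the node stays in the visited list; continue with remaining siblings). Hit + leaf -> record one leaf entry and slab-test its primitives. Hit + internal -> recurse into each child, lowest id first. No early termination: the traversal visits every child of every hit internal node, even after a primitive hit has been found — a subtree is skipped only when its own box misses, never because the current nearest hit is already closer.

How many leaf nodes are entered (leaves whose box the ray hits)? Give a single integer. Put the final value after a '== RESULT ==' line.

Traverse from the root:
N0 x:[34/3,70/3] y:[19/3,20] z:[3,41/2] -> hit [34/3,20], descend [6, 10]
  N6 x:[12,20] y:[13,20] z:[3,41/2] -> hit [13,20], descend [11, 12]
    N11 x:[12,58/3] y:[13,20] z:[3,15] -> hit [13,15], descend [5, 7]
      N5 x:[12,49/3] y:[47/3,20] z:[3,11/2] -> miss, prune
      N7 x:[13,58/3] y:[13,15] z:[13,15] -> hit [13,15] leaf, test {P5@t=14, P7(miss)}
    N12 x:[16,20] y:[44/3,55/3] z:[29/2,41/2] -> hit [16,55/3], descend [13, 14]
      N13 x:[59/3,20] y:[49/3,55/3] z:[37/2,41/2] -> miss, prune
      N14 x:[16,58/3] y:[44/3,55/3] z:[29/2,39/2] -> hit [16,55/3] leaf, test {P1@t=16, P8(miss)}
  N10 x:[34/3,70/3] y:[19/3,13] z:[7/2,20] -> hit [34/3,13], descend [3, 8]
    N3 x:[34/3,55/3] y:[19/3,13] z:[7/2,18] -> hit [34/3,13], descend [4, 9]
      N4 x:[49/3,55/3] y:[11,13] z:[16,18] -> miss, prune
      N9 x:[34/3,18] y:[19/3,35/3] z:[7/2,11/2] -> miss, prune
    N8 x:[61/3,70/3] y:[26/3,13] z:[6,20] -> miss, prune

Summary -> nodes [0, 6, 11, 5, 7, 12, 13, 14, 10, 3, 4, 9, 8]; box-tests=13; leaf-entries=2; first=P5

== RESULT ==
2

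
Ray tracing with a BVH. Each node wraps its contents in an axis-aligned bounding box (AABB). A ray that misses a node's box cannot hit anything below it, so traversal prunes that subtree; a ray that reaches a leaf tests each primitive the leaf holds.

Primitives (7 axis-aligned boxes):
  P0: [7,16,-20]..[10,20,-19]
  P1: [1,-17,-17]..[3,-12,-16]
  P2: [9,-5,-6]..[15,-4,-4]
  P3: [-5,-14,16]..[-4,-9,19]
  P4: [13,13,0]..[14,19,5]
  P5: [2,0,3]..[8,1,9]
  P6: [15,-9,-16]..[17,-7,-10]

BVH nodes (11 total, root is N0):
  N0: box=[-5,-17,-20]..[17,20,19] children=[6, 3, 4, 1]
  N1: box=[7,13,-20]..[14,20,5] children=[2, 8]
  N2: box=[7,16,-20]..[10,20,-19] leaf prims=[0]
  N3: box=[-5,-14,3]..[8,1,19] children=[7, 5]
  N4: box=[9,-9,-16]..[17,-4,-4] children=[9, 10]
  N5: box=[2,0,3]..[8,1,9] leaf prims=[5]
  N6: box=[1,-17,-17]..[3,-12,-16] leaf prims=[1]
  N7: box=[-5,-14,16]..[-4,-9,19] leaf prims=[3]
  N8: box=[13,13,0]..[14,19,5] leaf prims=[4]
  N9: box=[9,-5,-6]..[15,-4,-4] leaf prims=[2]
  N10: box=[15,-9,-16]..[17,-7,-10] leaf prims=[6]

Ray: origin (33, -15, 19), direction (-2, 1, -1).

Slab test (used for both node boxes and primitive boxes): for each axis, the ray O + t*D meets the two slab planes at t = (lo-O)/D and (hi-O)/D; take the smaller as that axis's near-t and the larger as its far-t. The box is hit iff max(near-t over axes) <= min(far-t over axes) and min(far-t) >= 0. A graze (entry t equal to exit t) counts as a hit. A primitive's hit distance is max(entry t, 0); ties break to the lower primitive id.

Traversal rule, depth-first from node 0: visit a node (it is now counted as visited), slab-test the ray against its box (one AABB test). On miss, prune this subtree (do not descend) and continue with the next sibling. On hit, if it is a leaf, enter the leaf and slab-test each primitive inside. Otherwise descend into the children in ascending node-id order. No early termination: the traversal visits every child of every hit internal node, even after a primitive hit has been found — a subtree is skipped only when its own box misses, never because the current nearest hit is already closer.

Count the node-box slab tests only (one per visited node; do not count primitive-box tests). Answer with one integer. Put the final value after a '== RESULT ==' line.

Traverse from the root:
N0 x:[8,19] y:[-2,35] z:[0,39] -> hit [8,19], descend [1, 3, 4, 6]
  N1 x:[19/2,13] y:[28,35] z:[14,39] -> miss, prune
  N3 x:[25/2,19] y:[1,16] z:[0,16] -> hit [25/2,16], descend [5, 7]
    N5 x:[25/2,31/2] y:[15,16] z:[10,16] -> hit [15,31/2] leaf, test {P5@t=15}
    N7 x:[37/2,19] y:[1,6] z:[0,3] -> miss, prune
  N4 x:[8,12] y:[6,11] z:[23,35] -> miss, prune
  N6 x:[15,16] y:[-2,3] z:[35,36] -> miss, prune

Summary -> nodes [0, 1, 3, 5, 7, 4, 6]; box-tests=7; leaf-entries=1; first=P5

== RESULT ==
7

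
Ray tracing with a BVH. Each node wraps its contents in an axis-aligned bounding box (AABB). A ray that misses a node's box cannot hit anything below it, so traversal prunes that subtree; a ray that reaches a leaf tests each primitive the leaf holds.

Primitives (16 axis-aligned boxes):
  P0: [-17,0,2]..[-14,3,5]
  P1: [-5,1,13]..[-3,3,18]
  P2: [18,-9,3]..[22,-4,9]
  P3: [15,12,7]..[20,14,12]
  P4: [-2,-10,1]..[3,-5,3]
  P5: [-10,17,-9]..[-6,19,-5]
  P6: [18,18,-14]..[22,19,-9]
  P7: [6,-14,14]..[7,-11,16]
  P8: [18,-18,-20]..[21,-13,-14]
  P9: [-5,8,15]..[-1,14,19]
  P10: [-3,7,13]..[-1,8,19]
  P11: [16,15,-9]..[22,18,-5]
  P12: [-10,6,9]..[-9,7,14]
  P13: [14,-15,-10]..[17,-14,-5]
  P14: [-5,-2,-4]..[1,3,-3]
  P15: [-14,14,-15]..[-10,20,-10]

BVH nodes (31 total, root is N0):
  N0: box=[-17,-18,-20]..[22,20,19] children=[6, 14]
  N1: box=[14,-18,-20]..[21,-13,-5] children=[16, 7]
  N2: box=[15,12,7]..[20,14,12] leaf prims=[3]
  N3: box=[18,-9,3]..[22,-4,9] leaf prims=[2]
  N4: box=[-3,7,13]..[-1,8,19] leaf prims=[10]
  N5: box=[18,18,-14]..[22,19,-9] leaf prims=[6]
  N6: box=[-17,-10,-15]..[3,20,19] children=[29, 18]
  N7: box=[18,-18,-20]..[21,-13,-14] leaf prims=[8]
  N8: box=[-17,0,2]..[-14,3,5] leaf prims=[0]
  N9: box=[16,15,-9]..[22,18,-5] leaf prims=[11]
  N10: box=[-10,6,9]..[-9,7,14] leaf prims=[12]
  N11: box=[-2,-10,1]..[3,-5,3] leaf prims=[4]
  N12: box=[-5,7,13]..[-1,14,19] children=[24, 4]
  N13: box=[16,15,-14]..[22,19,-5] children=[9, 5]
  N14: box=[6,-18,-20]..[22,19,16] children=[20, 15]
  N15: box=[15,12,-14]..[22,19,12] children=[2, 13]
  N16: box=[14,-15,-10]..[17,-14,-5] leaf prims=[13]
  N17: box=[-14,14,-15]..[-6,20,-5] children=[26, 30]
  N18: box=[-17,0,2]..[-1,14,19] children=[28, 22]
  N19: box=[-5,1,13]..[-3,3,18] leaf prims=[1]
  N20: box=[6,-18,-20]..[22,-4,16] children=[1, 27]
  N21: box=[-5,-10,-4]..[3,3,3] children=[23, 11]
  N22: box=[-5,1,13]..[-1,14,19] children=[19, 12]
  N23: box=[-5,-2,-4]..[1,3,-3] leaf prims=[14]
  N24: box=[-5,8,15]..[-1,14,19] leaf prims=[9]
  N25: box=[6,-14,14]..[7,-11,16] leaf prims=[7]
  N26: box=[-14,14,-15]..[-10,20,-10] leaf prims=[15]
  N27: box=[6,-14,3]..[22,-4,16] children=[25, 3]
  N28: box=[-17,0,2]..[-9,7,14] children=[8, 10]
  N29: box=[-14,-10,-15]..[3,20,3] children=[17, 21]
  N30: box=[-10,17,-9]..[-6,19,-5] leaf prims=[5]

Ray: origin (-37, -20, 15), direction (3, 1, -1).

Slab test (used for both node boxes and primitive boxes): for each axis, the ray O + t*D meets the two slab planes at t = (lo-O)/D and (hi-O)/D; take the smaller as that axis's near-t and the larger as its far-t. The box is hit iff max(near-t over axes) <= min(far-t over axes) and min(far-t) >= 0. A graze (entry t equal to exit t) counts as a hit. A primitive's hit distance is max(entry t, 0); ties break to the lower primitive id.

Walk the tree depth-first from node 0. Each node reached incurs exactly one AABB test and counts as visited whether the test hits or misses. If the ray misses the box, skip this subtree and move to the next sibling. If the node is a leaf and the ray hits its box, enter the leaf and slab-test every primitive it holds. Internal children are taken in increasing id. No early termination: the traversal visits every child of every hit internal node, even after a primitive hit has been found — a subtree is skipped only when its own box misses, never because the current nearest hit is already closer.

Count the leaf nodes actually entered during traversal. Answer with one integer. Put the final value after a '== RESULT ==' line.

Traverse from the root:
N0 x:[20/3,59/3] y:[2,40] z:[-4,35] -> hit [20/3,59/3], descend [6, 14]
  N6 x:[20/3,40/3] y:[10,40] z:[-4,30] -> hit [10,40/3], descend [18, 29]
    N18 x:[20/3,12] y:[20,34] z:[-4,13] -> miss, prune
    N29 x:[23/3,40/3] y:[10,40] z:[12,30] -> hit [12,40/3], descend [17, 21]
      N17 x:[23/3,31/3] y:[34,40] z:[20,30] -> miss, prune
      N21 x:[32/3,40/3] y:[10,23] z:[12,19] -> hit [12,40/3], descend [11, 23]
        N11 x:[35/3,40/3] y:[10,15] z:[12,14] -> hit [12,40/3] leaf, test {P4@t=12}
        N23 x:[32/3,38/3] y:[18,23] z:[18,19] -> miss, prune
  N14 x:[43/3,59/3] y:[2,39] z:[-1,35] -> hit [43/3,59/3], descend [15, 20]
    N15 x:[52/3,59/3] y:[32,39] z:[3,29] -> miss, prune
    N20 x:[43/3,59/3] y:[2,16] z:[-1,35] -> hit [43/3,16], descend [1, 27]
      N1 x:[17,58/3] y:[2,7] z:[20,35] -> miss, prune
      N27 x:[43/3,59/3] y:[6,16] z:[-1,12] -> miss, prune

13 AABB tests over nodes [0, 6, 18, 29, 17, 21, 11, 23, 14, 15, 20, 1, 27]; 1 leaf entered; closest P4.

== RESULT ==
1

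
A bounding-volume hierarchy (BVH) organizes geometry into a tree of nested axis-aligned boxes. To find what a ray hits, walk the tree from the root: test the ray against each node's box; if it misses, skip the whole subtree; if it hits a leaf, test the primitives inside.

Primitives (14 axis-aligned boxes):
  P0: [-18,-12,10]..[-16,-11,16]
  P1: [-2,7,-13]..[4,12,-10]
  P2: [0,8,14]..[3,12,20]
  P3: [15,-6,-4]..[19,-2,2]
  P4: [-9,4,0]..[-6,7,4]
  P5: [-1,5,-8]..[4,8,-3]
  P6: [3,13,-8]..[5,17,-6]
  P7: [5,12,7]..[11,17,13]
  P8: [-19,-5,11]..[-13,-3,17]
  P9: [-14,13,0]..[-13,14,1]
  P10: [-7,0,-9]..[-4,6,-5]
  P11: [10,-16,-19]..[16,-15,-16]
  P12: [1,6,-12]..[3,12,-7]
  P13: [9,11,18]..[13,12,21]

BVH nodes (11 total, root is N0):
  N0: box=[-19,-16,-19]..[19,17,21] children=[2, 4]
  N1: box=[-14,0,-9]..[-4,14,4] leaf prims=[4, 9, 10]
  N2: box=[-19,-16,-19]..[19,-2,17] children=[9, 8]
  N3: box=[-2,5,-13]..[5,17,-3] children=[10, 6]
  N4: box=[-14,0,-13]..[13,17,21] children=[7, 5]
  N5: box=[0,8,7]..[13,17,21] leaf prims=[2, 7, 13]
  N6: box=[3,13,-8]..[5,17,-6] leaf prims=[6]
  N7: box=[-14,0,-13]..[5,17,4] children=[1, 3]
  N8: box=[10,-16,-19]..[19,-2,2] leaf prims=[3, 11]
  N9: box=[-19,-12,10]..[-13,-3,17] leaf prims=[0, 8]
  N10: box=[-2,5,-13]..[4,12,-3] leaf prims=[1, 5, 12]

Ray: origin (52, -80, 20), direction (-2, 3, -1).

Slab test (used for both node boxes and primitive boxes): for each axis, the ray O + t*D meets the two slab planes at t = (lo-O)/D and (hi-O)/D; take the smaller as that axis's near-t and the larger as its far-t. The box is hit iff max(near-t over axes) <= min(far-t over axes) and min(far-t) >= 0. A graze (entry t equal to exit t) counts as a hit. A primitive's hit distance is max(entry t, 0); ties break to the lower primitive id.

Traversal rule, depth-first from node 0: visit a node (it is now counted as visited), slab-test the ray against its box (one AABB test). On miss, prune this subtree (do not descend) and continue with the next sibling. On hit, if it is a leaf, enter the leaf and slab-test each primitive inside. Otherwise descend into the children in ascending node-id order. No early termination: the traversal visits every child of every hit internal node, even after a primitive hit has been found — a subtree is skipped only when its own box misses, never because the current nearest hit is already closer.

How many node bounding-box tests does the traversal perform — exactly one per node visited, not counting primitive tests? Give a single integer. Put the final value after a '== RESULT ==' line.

Walk:
N0 x:[33/2,71/2] y:[64/3,97/3] z:[-1,39] -> hit [64/3,97/3], descend [2, 4]
  N2 x:[33/2,71/2] y:[64/3,26] z:[3,39] -> hit [64/3,26], descend [8, 9]
    N8 x:[33/2,21] y:[64/3,26] z:[18,39] -> miss, prune
    N9 x:[65/2,71/2] y:[68/3,77/3] z:[3,10] -> miss, prune
  N4 x:[39/2,33] y:[80/3,97/3] z:[-1,33] -> hit [80/3,97/3], descend [5, 7]
    N5 x:[39/2,26] y:[88/3,97/3] z:[-1,13] -> miss, prune
    N7 x:[47/2,33] y:[80/3,97/3] z:[16,33] -> hit [80/3,97/3], descend [1, 3]
      N1 x:[28,33] y:[80/3,94/3] z:[16,29] -> hit [28,29] leaf, test {P4(miss), P9(miss), P10@t=28}
      N3 x:[47/2,27] y:[85/3,97/3] z:[23,33] -> miss, prune

Summary -> nodes [0, 2, 8, 9, 4, 5, 7, 1, 3]; box-tests=9; leaf-entries=1; first=P10

== RESULT ==
9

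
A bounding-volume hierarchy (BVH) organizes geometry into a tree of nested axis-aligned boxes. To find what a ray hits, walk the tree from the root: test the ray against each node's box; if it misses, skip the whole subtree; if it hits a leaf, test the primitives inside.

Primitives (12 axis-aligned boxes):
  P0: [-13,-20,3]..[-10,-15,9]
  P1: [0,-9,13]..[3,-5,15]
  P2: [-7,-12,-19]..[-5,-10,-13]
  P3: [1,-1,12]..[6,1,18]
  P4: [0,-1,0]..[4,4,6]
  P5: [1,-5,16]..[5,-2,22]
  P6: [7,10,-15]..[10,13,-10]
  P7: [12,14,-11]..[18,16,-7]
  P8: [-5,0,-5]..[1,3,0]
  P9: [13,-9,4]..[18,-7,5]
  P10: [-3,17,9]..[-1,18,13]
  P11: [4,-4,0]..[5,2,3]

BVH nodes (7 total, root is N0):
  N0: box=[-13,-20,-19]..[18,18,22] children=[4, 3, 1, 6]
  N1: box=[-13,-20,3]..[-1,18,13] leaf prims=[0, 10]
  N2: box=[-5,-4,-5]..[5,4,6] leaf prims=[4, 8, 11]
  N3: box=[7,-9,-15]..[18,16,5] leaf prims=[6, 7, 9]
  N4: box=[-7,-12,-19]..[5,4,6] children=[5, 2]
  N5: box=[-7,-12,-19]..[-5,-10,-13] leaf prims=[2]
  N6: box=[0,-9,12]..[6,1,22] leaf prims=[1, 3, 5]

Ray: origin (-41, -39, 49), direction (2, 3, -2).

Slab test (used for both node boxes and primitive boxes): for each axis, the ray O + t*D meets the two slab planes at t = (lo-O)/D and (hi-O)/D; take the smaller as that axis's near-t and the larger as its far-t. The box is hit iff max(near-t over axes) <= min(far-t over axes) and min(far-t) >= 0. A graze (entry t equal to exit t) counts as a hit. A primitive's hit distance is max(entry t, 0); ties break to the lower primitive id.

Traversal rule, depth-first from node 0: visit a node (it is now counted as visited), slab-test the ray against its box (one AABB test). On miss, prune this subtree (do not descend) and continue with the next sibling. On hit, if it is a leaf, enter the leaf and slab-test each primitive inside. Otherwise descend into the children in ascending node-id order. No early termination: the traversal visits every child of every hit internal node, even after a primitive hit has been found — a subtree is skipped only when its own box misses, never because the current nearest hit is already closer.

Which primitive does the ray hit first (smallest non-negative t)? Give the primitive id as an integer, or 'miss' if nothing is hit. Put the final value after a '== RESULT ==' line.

Trace the traversal:
N0 x:[14,59/2] y:[19/3,19] z:[27/2,34] -> hit [14,19], descend [1, 3, 4, 6]
  N1 x:[14,20] y:[19/3,19] z:[18,23] -> hit [18,19] leaf, test {P0(miss), P10@t=19}
  N3 x:[24,59/2] y:[10,55/3] z:[22,32] -> miss, prune
  N4 x:[17,23] y:[9,43/3] z:[43/2,34] -> miss, prune
  N6 x:[41/2,47/2] y:[10,40/3] z:[27/2,37/2] -> miss, prune

order=[0, 1, 3, 4, 6]  |boxes|=5  |leaves|=1  hit=P10

== RESULT ==
10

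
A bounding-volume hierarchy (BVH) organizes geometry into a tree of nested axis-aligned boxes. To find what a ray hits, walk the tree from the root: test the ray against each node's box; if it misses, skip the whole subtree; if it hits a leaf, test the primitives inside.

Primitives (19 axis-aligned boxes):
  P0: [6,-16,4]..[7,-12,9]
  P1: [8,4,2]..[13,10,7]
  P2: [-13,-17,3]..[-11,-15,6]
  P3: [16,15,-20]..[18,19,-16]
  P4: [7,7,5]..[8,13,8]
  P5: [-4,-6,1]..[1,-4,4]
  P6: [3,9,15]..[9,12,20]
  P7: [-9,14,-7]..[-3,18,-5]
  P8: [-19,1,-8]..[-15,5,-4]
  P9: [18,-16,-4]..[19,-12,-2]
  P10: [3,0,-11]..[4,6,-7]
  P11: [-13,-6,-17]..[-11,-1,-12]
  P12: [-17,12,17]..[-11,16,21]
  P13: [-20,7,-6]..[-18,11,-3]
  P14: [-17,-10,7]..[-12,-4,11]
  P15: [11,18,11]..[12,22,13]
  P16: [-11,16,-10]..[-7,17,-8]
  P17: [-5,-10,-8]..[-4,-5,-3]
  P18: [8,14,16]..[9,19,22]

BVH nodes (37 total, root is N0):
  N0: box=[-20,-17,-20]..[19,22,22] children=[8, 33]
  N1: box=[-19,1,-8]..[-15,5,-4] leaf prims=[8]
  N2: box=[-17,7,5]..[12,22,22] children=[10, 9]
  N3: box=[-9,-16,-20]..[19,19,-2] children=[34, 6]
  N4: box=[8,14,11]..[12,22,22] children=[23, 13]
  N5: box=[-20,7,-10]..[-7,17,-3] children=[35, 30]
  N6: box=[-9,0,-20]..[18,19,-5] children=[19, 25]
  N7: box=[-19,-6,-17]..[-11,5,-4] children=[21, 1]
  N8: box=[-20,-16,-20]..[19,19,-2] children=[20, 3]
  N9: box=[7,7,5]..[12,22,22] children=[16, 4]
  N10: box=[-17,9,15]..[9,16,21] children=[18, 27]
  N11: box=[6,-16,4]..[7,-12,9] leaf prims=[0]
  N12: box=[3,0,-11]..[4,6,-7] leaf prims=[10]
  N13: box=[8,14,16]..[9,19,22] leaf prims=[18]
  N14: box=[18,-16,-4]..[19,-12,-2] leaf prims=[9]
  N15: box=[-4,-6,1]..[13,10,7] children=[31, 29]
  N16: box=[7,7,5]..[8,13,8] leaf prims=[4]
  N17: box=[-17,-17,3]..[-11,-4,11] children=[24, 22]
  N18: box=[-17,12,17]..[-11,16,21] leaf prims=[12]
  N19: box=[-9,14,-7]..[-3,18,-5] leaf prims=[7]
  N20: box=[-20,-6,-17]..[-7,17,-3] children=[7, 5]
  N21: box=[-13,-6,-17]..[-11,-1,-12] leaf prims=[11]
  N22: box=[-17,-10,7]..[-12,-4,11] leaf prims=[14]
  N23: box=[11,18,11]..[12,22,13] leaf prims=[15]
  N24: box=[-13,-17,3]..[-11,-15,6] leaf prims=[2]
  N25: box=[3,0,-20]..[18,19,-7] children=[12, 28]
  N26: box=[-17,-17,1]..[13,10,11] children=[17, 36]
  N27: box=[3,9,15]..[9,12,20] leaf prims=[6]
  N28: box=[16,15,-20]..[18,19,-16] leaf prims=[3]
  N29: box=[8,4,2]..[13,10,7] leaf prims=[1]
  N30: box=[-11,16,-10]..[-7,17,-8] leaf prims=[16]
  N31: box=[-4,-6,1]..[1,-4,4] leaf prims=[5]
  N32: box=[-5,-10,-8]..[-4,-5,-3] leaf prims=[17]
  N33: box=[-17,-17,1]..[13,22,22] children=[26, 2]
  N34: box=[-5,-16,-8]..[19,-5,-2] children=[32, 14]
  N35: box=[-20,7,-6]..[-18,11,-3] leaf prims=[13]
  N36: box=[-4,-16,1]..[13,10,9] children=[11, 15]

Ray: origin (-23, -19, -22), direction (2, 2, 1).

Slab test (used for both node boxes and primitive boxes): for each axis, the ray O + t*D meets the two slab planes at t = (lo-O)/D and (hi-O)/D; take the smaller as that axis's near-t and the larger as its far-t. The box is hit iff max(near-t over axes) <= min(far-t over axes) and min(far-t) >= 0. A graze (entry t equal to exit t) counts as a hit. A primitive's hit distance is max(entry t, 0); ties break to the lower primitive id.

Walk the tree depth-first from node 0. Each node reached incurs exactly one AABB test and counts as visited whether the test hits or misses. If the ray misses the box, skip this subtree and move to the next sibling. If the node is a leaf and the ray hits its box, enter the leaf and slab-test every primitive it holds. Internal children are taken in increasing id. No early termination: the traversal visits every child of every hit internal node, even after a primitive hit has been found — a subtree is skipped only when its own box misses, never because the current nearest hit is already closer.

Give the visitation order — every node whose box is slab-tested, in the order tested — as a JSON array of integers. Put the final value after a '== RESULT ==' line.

Traverse from the root:
N0 x:[3/2,21] y:[1,41/2] z:[2,44] -> hit [2,41/2], descend [8, 33]
  N8 x:[3/2,21] y:[3/2,19] z:[2,20] -> hit [2,19], descend [3, 20]
    N3 x:[7,21] y:[3/2,19] z:[2,20] -> hit [7,19], descend [6, 34]
      N6 x:[7,41/2] y:[19/2,19] z:[2,17] -> hit [19/2,17], descend [19, 25]
        N19 x:[7,10] y:[33/2,37/2] z:[15,17] -> miss, prune
        N25 x:[13,41/2] y:[19/2,19] z:[2,15] -> hit [13,15], descend [12, 28]
          N12 x:[13,27/2] y:[19/2,25/2] z:[11,15] -> miss, prune
          N28 x:[39/2,41/2] y:[17,19] z:[2,6] -> miss, prune
      N34 x:[9,21] y:[3/2,7] z:[14,20] -> miss, prune
    N20 x:[3/2,8] y:[13/2,18] z:[5,19] -> hit [13/2,8], descend [5, 7]
      N5 x:[3/2,8] y:[13,18] z:[12,19] -> miss, prune
      N7 x:[2,6] y:[13/2,12] z:[5,18] -> miss, prune
  N33 x:[3,18] y:[1,41/2] z:[23,44] -> miss, prune

13 AABB tests over nodes [0, 8, 3, 6, 19, 25, 12, 28, 34, 20, 5, 7, 33]; 0 leaves entered; closest miss.

== RESULT ==
[0, 8, 3, 6, 19, 25, 12, 28, 34, 20, 5, 7, 33]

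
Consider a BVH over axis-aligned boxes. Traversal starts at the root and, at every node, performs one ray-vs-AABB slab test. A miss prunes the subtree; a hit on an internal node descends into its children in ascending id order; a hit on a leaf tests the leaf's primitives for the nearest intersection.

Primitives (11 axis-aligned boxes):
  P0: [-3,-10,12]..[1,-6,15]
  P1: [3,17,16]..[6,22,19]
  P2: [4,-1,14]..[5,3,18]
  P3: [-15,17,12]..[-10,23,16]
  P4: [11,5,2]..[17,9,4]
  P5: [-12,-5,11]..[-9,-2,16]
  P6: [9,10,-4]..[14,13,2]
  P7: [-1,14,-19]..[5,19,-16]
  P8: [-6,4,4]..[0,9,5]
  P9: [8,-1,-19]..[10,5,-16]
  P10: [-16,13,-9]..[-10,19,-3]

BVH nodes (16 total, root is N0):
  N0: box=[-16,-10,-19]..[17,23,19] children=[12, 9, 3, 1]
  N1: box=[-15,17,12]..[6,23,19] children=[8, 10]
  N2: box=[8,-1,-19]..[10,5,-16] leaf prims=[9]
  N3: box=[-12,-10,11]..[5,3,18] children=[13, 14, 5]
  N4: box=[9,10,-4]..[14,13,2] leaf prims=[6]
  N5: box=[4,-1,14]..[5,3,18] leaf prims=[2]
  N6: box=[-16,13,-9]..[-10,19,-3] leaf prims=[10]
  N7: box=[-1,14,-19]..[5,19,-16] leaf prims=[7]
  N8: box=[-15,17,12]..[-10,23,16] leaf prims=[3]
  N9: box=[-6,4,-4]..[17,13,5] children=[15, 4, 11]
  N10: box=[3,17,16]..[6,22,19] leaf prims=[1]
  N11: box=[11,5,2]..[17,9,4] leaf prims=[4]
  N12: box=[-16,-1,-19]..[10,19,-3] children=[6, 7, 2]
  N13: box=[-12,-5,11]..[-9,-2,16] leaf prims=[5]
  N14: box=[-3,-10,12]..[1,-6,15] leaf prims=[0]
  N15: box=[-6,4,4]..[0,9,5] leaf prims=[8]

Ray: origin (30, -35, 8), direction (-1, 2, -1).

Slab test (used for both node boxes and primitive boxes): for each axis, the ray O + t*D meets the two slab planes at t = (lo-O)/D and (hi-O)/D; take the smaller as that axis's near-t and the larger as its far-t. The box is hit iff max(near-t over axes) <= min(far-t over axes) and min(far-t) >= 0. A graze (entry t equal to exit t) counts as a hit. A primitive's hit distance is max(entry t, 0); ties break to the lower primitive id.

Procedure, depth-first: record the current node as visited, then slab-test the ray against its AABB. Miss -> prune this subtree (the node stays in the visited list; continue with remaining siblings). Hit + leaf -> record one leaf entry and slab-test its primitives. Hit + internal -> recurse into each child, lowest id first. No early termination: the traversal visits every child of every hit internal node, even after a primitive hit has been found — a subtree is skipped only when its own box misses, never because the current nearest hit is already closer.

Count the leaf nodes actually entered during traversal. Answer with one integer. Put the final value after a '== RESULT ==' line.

Traverse from the root:
N0 x:[13,46] y:[25/2,29] z:[-11,27] -> hit [13,27], descend [1, 3, 9, 12]
  N1 x:[24,45] y:[26,29] z:[-11,-4] -> miss, prune
  N3 x:[25,42] y:[25/2,19] z:[-10,-3] -> miss, prune
  N9 x:[13,36] y:[39/2,24] z:[3,12] -> miss, prune
  N12 x:[20,46] y:[17,27] z:[11,27] -> hit [20,27], descend [2, 6, 7]
    N2 x:[20,22] y:[17,20] z:[24,27] -> miss, prune
    N6 x:[40,46] y:[24,27] z:[11,17] -> miss, prune
    N7 x:[25,31] y:[49/2,27] z:[24,27] -> hit [25,27] leaf, test {P7@t=25}

8 AABB tests over nodes [0, 1, 3, 9, 12, 2, 6, 7]; 1 leaf entered; closest P7.

== RESULT ==
1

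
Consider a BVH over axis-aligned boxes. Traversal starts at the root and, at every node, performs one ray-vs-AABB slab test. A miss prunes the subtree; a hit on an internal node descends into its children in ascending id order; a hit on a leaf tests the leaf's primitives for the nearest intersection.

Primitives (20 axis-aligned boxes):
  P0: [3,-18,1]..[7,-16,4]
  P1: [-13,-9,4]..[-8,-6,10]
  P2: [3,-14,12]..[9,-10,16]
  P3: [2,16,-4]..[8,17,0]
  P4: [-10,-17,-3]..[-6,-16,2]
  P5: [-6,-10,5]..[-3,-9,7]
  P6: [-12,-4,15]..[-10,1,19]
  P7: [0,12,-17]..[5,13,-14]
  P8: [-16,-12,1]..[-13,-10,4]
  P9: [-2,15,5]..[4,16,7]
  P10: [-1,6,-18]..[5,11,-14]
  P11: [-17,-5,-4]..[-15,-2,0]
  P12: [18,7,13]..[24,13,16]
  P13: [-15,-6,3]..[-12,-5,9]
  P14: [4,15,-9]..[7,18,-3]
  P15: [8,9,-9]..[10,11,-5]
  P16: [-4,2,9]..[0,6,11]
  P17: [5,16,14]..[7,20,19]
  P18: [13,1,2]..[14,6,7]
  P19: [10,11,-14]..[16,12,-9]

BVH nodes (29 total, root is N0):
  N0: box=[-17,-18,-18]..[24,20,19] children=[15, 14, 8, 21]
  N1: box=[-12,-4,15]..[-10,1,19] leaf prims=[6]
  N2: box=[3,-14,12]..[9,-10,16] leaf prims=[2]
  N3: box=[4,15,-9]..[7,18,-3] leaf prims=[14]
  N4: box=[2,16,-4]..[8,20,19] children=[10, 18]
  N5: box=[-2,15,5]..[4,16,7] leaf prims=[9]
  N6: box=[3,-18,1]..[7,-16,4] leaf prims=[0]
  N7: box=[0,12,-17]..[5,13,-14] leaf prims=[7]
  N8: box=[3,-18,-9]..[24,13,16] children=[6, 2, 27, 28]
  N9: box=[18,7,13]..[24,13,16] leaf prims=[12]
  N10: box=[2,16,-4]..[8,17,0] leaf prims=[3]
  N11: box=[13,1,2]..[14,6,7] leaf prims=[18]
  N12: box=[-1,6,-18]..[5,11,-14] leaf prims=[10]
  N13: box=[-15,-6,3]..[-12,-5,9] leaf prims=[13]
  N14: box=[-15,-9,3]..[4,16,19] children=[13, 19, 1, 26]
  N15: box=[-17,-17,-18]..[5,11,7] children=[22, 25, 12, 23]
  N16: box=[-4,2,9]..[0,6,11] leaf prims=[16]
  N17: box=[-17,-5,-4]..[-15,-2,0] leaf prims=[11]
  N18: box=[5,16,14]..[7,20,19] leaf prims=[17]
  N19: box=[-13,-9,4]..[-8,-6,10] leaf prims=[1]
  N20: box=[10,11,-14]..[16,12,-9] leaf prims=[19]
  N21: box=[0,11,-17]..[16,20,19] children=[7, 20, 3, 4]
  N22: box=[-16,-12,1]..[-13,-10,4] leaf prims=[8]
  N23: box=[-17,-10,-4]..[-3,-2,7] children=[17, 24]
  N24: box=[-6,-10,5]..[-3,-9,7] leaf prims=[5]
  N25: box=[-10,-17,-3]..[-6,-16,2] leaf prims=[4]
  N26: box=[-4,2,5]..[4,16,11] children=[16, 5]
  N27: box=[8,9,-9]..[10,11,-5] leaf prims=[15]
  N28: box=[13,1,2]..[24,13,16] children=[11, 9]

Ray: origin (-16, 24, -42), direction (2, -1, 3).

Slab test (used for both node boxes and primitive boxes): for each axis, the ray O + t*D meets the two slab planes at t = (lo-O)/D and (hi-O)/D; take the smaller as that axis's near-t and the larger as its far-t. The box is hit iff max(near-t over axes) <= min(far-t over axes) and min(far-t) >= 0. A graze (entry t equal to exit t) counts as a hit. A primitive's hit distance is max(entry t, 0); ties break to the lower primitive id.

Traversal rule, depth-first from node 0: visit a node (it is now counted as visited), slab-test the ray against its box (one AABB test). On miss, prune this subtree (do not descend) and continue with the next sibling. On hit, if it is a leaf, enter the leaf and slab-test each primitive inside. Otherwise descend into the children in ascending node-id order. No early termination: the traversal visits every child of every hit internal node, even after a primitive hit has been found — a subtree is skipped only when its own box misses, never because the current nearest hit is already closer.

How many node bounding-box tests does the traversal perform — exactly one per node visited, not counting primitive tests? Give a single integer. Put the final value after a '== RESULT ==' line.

Trace the traversal:
N0 x:[-1/2,20] y:[4,42] z:[8,61/3] -> hit [8,20], descend [8, 14, 15, 21]
  N8 x:[19/2,20] y:[11,42] z:[11,58/3] -> hit [11,58/3], descend [2, 6, 27, 28]
    N2 x:[19/2,25/2] y:[34,38] z:[18,58/3] -> miss, prune
    N6 x:[19/2,23/2] y:[40,42] z:[43/3,46/3] -> miss, prune
    N27 x:[12,13] y:[13,15] z:[11,37/3] -> miss, prune
    N28 x:[29/2,20] y:[11,23] z:[44/3,58/3] -> hit [44/3,58/3], descend [9, 11]
      N9 x:[17,20] y:[11,17] z:[55/3,58/3] -> miss, prune
      N11 x:[29/2,15] y:[18,23] z:[44/3,49/3] -> miss, prune
  N14 x:[1/2,10] y:[8,33] z:[15,61/3] -> miss, prune
  N15 x:[-1/2,21/2] y:[13,41] z:[8,49/3] -> miss, prune
  N21 x:[8,16] y:[4,13] z:[25/3,61/3] -> hit [25/3,13], descend [3, 4, 7, 20]
    N3 x:[10,23/2] y:[6,9] z:[11,13] -> miss, prune
    N4 x:[9,12] y:[4,8] z:[38/3,61/3] -> miss, prune
    N7 x:[8,21/2] y:[11,12] z:[25/3,28/3] -> miss, prune
    N20 x:[13,16] y:[12,13] z:[28/3,11] -> miss, prune

15 AABB tests over nodes [0, 8, 2, 6, 27, 28, 9, 11, 14, 15, 21, 3, 4, 7, 20]; 0 leaves entered; closest miss.

== RESULT ==
15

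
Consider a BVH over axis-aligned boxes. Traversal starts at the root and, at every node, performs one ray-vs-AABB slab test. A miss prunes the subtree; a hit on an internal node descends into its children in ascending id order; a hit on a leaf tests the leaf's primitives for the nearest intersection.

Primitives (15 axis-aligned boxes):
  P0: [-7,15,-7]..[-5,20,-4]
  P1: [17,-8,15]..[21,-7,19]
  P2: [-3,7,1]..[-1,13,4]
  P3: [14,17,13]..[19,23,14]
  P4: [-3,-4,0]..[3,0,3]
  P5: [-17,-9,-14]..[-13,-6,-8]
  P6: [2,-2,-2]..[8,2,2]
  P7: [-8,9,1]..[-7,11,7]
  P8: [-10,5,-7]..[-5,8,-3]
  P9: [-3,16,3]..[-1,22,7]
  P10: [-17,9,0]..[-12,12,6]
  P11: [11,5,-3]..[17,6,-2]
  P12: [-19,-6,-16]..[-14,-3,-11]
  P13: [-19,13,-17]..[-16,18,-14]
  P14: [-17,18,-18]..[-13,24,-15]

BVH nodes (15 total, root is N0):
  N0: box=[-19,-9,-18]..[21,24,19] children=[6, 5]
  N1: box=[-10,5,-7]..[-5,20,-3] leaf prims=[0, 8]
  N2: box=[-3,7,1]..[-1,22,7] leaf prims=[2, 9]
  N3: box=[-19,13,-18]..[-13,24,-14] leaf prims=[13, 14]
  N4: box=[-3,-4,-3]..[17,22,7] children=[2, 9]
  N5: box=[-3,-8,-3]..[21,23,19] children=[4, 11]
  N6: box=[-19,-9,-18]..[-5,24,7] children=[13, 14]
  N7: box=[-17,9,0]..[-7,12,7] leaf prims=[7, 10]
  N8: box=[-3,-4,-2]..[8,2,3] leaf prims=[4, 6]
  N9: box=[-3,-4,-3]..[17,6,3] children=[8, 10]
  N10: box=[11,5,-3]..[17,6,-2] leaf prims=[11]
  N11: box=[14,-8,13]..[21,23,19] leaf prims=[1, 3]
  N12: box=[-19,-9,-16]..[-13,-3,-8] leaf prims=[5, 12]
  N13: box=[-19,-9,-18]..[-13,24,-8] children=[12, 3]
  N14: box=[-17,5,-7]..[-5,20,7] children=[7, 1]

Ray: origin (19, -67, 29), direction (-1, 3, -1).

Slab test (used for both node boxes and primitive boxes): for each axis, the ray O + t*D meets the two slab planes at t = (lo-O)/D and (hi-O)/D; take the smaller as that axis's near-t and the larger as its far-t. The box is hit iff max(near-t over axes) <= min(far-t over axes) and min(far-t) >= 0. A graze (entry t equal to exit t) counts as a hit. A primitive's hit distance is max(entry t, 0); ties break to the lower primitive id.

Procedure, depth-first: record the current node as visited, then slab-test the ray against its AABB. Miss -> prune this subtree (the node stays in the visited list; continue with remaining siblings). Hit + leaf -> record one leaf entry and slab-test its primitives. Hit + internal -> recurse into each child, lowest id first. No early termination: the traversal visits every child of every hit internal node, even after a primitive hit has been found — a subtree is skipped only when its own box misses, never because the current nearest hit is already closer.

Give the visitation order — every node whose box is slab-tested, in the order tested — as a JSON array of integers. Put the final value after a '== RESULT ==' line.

Walk:
N0 x:[-2,38] y:[58/3,91/3] z:[10,47] -> hit [58/3,91/3], descend [5, 6]
  N5 x:[-2,22] y:[59/3,30] z:[10,32] -> hit [59/3,22], descend [4, 11]
    N4 x:[2,22] y:[21,89/3] z:[22,32] -> hit [22,22], descend [2, 9]
      N2 x:[20,22] y:[74/3,89/3] z:[22,28] -> miss, prune
      N9 x:[2,22] y:[21,73/3] z:[26,32] -> miss, prune
    N11 x:[-2,5] y:[59/3,30] z:[10,16] -> miss, prune
  N6 x:[24,38] y:[58/3,91/3] z:[22,47] -> hit [24,91/3], descend [13, 14]
    N13 x:[32,38] y:[58/3,91/3] z:[37,47] -> miss, prune
    N14 x:[24,36] y:[24,29] z:[22,36] -> hit [24,29], descend [1, 7]
      N1 x:[24,29] y:[24,29] z:[32,36] -> miss, prune
      N7 x:[26,36] y:[76/3,79/3] z:[22,29] -> hit [26,79/3] leaf, test {P7@t=26, P10(miss)}

Summary -> nodes [0, 5, 4, 2, 9, 11, 6, 13, 14, 1, 7]; box-tests=11; leaf-entries=1; first=P7

== RESULT ==
[0, 5, 4, 2, 9, 11, 6, 13, 14, 1, 7]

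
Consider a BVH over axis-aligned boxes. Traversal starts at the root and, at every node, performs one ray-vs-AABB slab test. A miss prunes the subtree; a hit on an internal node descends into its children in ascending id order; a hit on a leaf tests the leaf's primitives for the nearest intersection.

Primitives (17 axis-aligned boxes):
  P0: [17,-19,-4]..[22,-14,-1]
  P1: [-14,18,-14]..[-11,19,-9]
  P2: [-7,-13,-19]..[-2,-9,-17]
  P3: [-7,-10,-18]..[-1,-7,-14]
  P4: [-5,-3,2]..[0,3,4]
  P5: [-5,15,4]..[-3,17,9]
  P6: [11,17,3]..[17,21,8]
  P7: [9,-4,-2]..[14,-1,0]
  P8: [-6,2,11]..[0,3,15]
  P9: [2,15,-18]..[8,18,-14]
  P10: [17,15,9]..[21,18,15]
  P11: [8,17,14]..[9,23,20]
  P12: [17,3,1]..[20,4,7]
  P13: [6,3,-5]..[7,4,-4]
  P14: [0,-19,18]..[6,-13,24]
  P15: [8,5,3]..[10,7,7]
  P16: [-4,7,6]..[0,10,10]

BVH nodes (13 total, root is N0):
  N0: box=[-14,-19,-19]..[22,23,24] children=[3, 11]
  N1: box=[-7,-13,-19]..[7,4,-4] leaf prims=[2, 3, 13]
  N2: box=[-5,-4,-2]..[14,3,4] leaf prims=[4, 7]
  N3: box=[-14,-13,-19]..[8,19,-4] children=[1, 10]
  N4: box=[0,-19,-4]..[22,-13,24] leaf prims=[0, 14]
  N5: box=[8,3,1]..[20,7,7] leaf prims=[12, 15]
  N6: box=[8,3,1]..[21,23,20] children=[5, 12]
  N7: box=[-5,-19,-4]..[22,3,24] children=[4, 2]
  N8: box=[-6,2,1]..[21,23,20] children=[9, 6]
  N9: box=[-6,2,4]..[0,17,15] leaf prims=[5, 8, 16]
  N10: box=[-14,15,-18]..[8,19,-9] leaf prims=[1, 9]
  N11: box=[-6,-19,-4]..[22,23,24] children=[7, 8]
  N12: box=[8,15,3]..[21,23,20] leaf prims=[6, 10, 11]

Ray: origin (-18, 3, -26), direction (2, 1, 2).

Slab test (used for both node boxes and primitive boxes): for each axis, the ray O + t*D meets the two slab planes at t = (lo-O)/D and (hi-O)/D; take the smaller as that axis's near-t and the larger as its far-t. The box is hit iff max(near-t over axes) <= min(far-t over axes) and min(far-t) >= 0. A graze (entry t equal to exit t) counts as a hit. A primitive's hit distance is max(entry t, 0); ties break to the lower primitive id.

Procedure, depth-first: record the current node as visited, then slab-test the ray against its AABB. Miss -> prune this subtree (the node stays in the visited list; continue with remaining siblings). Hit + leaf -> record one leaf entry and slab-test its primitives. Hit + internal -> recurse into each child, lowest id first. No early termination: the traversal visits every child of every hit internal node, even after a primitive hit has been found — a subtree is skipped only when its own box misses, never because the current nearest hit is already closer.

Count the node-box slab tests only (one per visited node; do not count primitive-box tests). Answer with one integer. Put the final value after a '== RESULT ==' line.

Trace the traversal:
N0 x:[2,20] y:[-22,20] z:[7/2,25] -> hit [7/2,20], descend [3, 11]
  N3 x:[2,13] y:[-16,16] z:[7/2,11] -> hit [7/2,11], descend [1, 10]
    N1 x:[11/2,25/2] y:[-16,1] z:[7/2,11] -> miss, prune
    N10 x:[2,13] y:[12,16] z:[4,17/2] -> miss, prune
  N11 x:[6,20] y:[-22,20] z:[11,25] -> hit [11,20], descend [7, 8]
    N7 x:[13/2,20] y:[-22,0] z:[11,25] -> miss, prune
    N8 x:[6,39/2] y:[-1,20] z:[27/2,23] -> hit [27/2,39/2], descend [6, 9]
      N6 x:[13,39/2] y:[0,20] z:[27/2,23] -> hit [27/2,39/2], descend [5, 12]
        N5 x:[13,19] y:[0,4] z:[27/2,33/2] -> miss, prune
        N12 x:[13,39/2] y:[12,20] z:[29/2,23] -> hit [29/2,39/2] leaf, test {P6@t=29/2, P10(miss), P11(miss)}
      N9 x:[6,9] y:[-1,14] z:[15,41/2] -> miss, prune

11 AABB tests over nodes [0, 3, 1, 10, 11, 7, 8, 6, 5, 12, 9]; 1 leaf entered; closest P6.

== RESULT ==
11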